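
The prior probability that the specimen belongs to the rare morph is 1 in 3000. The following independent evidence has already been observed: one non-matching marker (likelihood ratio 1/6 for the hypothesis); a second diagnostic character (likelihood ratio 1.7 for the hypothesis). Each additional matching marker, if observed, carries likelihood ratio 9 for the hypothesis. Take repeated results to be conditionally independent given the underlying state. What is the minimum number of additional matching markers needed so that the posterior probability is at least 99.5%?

Prior odds = (1/3000)/(2999/3000) = 1/2999.
Combined Bayes factor of the evidence already in hand = (1/6) × 1.7 = 17/60.
Odds after that evidence = (1/2999) × 17/60 = 17/179940.
Target odds = 0.995/0.005 = 199.
Need 9ⁿ ≥ 199 ÷ (17/179940) = 35808060/17.
9⁶ = 531441 falls short of 35808060/17 but 9⁷ = 4782969 reaches it, so n = 7.

7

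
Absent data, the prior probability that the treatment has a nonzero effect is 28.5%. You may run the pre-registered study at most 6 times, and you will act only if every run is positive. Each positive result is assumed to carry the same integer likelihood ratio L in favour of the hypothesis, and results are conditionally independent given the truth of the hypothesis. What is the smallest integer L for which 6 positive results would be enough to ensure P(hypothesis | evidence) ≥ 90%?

2

Prior odds = 0.285/0.715 = 57/143.
Target odds = 0.9/0.1 = 9.
Need L⁶ ≥ 9 ÷ (57/143) = 429/19.
1⁶ = 1 < 429/19 ≤ 64 = 2⁶, so L = 2.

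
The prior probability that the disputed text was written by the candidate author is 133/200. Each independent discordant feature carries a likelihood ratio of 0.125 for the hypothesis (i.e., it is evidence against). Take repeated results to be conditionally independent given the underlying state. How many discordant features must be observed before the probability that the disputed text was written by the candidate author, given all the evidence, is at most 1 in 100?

3

Prior odds = 0.665/0.335 = 133/67.
Likelihood ratio per discordant feature = 0.125.
Target posterior odds = 0.01/0.99 = 1/99.
Need (133/67) × 0.125ⁿ ≤ 1/99, i.e. 0.125ⁿ ≤ 67/13167.
0.125² = 0.015625 is still above 67/13167 but 0.125³ = 0.001953125 is at or below it, so n = 3.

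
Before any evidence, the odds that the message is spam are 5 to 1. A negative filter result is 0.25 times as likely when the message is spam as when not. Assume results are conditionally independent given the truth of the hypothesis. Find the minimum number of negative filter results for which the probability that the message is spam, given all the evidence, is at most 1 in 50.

Prior odds = 5.
Likelihood ratio per negative filter result = 0.25.
Target posterior odds = 0.02/0.98 = 1/49.
Require 0.25ⁿ ≤ 1/49 ÷ 5 = 1/245.
0.25³ = 0.015625 is still above 1/245 but 0.25⁴ = 0.00390625 is at or below it, so n = 4.

4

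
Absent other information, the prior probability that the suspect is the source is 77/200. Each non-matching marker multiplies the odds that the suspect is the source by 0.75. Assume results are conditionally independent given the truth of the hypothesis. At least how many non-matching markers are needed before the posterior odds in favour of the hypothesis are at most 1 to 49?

Prior odds: 0.385 ÷ 0.615 = 77/123.
Likelihood ratio per non-matching marker = 0.75.
Target odds = 1/49.
Require 0.75ⁿ ≤ 1/49 ÷ (77/123) = 123/3773.
0.75¹¹ = 177147/4194304 is still above 123/3773 but 0.75¹² = 531441/16777216 is at or below it, so n = 12.

12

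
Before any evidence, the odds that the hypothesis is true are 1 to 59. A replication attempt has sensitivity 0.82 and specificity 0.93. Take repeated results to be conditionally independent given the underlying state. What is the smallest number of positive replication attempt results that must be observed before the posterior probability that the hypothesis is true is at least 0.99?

4

Prior odds = 1/59.
False-positive rate = 1 − 0.93 = 0.07; likelihood ratio of a positive = 0.82/0.07 = 82/7.
Target odds: 0.99 ÷ 0.01 = 99.
Require (82/7)ⁿ ≥ 99 ÷ (1/59) = 5841.
(82/7)³ = 551368/343 falls short of 5841 but (82/7)⁴ = 45212176/2401 reaches it, so n = 4.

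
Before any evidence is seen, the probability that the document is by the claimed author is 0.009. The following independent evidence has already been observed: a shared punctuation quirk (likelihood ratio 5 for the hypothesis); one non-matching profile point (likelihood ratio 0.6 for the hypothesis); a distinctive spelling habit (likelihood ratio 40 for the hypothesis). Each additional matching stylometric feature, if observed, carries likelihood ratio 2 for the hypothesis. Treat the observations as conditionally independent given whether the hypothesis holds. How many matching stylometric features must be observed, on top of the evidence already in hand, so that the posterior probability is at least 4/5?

2

Prior odds = 0.009/0.991 = 9/991.
Combined Bayes factor of the evidence already in hand = 5 × 0.6 × 40 = 120.
Odds after that evidence = (9/991) × 120 = 1080/991.
Target odds = 0.8/0.2 = 4.
Need 2ⁿ ≥ 4 ÷ (1080/991) = 991/270.
2¹ = 2 falls short of 991/270 but 2² = 4 reaches it, so n = 2.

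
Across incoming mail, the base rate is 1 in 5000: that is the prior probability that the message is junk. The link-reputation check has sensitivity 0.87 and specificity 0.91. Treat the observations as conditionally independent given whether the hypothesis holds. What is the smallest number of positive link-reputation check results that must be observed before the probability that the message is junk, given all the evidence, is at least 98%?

6

Prior odds = 0.0002/0.9998 = 1/4999.
False-positive rate = 1 − 0.91 = 0.09; likelihood ratio of a positive = 0.87/0.09 = 29/3.
Target posterior odds = 0.98/0.02 = 49.
Require (29/3)ⁿ ≥ 49 ÷ (1/4999) = 244951.
(29/3)⁵ = 20511149/243 falls short of 244951 but (29/3)⁶ = 594823321/729 reaches it, so n = 6.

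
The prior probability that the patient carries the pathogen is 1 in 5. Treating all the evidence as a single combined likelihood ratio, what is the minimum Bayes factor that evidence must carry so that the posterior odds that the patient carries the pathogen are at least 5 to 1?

20

Prior odds = 0.2/0.8 = 0.25.
Target odds = 5.
Required Bayes factor = 5 ÷ 0.25 = 20.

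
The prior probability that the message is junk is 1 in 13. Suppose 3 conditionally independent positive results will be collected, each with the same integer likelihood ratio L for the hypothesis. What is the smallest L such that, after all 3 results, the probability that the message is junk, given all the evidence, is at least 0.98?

Prior odds = (1/13)/(12/13) = 1/12.
Target odds = 0.98/0.02 = 49.
Need L³ ≥ 49 ÷ (1/12) = 588.
8³ = 512 < 588 ≤ 729 = 9³, so L = 9.

9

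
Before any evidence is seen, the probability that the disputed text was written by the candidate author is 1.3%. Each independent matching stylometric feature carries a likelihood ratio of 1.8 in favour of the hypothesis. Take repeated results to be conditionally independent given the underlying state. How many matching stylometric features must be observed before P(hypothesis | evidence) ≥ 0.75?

10

Prior odds = 0.013/0.987 = 13/987.
Likelihood ratio per matching stylometric feature = 1.8.
Target posterior odds = 0.75/0.25 = 3.
Require 1.8ⁿ ≥ 3 ÷ (13/987) = 2961/13.
1.8⁹ = 387420489/1953125 falls short of 2961/13 but 1.8¹⁰ ≈357.047 reaches it, so n = 10.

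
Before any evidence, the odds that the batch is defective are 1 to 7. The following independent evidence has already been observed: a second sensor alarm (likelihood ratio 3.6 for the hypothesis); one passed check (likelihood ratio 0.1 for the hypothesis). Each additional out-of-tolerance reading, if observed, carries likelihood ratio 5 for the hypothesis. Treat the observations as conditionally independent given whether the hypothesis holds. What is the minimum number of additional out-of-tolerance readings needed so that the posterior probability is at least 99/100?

5

Prior odds = 1/7.
Combined Bayes factor of the evidence already in hand = 3.6 × 0.1 = 0.36.
Odds after that evidence = (1/7) × 0.36 = 9/175.
Target odds = 0.99/0.01 = 99.
Need 5ⁿ ≥ 99 ÷ (9/175) = 1925.
5⁴ = 625 falls short of 1925 but 5⁵ = 3125 reaches it, so n = 5.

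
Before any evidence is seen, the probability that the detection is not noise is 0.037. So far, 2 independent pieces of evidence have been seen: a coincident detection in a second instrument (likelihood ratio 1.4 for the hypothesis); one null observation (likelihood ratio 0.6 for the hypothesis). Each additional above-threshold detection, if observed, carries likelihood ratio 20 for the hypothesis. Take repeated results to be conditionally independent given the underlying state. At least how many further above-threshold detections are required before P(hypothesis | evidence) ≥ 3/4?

2

Prior odds = 0.037/0.963 = 37/963.
Combined Bayes factor of the evidence already in hand = 1.4 × 0.6 = 0.84.
Odds after that evidence = (37/963) × 0.84 = 259/8025.
Target odds = 0.75/0.25 = 3.
Need 20ⁿ ≥ 3 ÷ (259/8025) = 24075/259.
20¹ = 20 falls short of 24075/259 but 20² = 400 reaches it, so n = 2.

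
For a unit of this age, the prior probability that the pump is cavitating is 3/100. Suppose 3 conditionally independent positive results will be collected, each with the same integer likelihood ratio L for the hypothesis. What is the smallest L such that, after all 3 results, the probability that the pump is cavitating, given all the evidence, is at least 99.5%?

19

Prior odds = 0.03/0.97 = 3/97.
Target odds = 0.995/0.005 = 199.
Need L³ ≥ 199 ÷ (3/97) = 19303/3.
18³ = 5832 < 19303/3 ≤ 6859 = 19³, so L = 19.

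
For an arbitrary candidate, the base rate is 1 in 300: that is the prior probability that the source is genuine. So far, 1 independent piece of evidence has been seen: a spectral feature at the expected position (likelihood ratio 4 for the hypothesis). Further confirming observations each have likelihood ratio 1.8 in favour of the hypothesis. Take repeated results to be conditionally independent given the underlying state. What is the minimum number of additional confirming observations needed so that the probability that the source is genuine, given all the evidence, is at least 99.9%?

20

Prior odds = (1/300)/(299/300) = 1/299.
Bayes factor of the evidence already in hand = 4.
Odds after that evidence = (1/299) × 4 = 4/299.
Target odds = 0.999/0.001 = 999.
Need 1.8ⁿ ≥ 999 ÷ (4/299) = 74675.25.
1.8¹⁹ ≈70823.5 falls short of 74675.25 but 1.8²⁰ ≈127482 reaches it, so n = 20.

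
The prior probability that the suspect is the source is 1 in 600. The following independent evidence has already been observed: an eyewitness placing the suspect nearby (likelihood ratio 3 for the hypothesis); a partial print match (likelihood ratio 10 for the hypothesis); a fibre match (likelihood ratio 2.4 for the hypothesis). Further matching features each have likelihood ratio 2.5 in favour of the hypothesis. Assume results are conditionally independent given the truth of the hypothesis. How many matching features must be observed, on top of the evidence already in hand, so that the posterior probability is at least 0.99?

8

Prior odds = (1/600)/(599/600) = 1/599.
Combined Bayes factor of the evidence already in hand = 3 × 10 × 2.4 = 72.
Odds after that evidence = (1/599) × 72 = 72/599.
Target odds = 0.99/0.01 = 99.
Need 2.5ⁿ ≥ 99 ÷ (72/599) = 823.625.
2.5⁷ = 610.3515625 falls short of 823.625 but 2.5⁸ = 390625/256 reaches it, so n = 8.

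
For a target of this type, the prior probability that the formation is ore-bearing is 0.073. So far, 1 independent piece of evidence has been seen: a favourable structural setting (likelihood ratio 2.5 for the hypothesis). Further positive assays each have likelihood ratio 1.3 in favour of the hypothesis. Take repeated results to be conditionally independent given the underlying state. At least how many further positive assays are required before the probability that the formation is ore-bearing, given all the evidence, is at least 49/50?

22

Prior odds = 0.073/0.927 = 73/927.
Bayes factor of the evidence already in hand = 2.5.
Odds after that evidence = (73/927) × 2.5 = 365/1854.
Target odds = 0.98/0.02 = 49.
Need 1.3ⁿ ≥ 49 ÷ (365/1854) = 90846/365.
1.3²¹ ≈247.065 falls short of 90846/365 but 1.3²² ≈321.184 reaches it, so n = 22.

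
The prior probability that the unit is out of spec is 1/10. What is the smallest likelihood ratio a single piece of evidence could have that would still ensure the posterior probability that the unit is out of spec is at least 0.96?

Prior odds = 0.1/0.9 = 1/9.
Target odds = 0.96/0.04 = 24.
Required Bayes factor = 24 ÷ (1/9) = 216.

216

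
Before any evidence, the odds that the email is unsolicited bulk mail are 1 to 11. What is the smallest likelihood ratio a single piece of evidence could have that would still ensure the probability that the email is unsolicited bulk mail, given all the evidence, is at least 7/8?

77

Prior odds = 1/11.
Target odds = 0.875/0.125 = 7.
Required Bayes factor = 7 ÷ (1/11) = 77.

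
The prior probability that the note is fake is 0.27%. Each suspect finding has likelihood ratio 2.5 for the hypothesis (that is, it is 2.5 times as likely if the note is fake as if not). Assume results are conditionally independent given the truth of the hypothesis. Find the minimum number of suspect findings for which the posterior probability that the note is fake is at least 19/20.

10

Prior odds = 0.0027/0.9973 = 27/9973.
Likelihood ratio per suspect finding = 2.5.
Target posterior odds = 0.95/0.05 = 19.
Need (27/9973) × 2.5ⁿ ≥ 19, i.e. 2.5ⁿ ≥ 189487/27.
2.5⁹ = 1953125/512 falls short of 189487/27 but 2.5¹⁰ = 9765625/1024 reaches it, so n = 10.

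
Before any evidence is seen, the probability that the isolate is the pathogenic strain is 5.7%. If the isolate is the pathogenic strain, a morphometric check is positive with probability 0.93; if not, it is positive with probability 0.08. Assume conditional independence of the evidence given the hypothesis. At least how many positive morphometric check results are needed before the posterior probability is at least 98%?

3

Prior odds = 0.057/0.943 = 57/943.
Likelihood ratio of a positive = 0.93/0.08 = 11.625.
Target posterior odds = 0.98/0.02 = 49.
Require 11.625ⁿ ≥ 49 ÷ (57/943) = 46207/57.
11.625² = 135.140625 falls short of 46207/57 but 11.625³ = 804357/512 reaches it, so n = 3.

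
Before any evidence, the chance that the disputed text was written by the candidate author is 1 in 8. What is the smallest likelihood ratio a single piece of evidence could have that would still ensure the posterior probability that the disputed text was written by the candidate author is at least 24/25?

168

Prior odds = 0.125/0.875 = 1/7.
Target odds = 0.96/0.04 = 24.
Required Bayes factor = 24 ÷ (1/7) = 168.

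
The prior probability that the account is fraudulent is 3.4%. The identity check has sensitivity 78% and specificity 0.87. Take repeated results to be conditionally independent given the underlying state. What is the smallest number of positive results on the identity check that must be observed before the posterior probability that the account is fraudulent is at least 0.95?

4

Prior odds: 0.034 ÷ 0.966 = 17/483.
False-positive rate = 1 − 0.87 = 0.13; likelihood ratio of a positive = 0.78/0.13 = 6.
Target odds: 0.95 ÷ 0.05 = 19.
Need (17/483) × 6ⁿ ≥ 19, i.e. 6ⁿ ≥ 9177/17.
6³ = 216 falls short of 9177/17 but 6⁴ = 1296 reaches it, so n = 4.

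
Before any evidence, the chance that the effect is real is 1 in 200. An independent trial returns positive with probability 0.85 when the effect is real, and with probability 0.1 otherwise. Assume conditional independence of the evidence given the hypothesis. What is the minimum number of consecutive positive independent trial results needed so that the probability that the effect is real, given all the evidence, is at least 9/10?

4

Prior odds: 0.005 ÷ 0.995 = 1/199.
Likelihood ratio of a positive result = 0.85/0.1 = 8.5.
Target posterior odds = 0.9/0.1 = 9.
Need (1/199) × 8.5ⁿ ≥ 9, i.e. 8.5ⁿ ≥ 1791.
8.5³ = 614.125 falls short of 1791 but 8.5⁴ = 5220.0625 reaches it, so n = 4.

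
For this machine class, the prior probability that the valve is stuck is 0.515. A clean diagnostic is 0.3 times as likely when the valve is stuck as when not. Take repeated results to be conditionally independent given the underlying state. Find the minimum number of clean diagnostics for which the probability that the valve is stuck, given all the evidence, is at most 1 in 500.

Prior odds = 0.515/0.485 = 103/97.
Likelihood ratio per clean diagnostic = 0.3.
Target posterior odds = 0.002/0.998 = 1/499.
Need (103/97) × 0.3ⁿ ≤ 1/499, i.e. 0.3ⁿ ≤ 97/51397.
0.3⁵ = 243/100000 is still above 97/51397 but 0.3⁶ = 729/1000000 is at or below it, so n = 6.

6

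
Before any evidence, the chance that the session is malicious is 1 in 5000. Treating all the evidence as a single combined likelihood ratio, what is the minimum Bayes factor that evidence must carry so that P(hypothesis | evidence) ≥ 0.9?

44991

Prior odds = 0.0002/0.9998 = 1/4999.
Target odds = 0.9/0.1 = 9.
Required Bayes factor = 9 ÷ (1/4999) = 44991.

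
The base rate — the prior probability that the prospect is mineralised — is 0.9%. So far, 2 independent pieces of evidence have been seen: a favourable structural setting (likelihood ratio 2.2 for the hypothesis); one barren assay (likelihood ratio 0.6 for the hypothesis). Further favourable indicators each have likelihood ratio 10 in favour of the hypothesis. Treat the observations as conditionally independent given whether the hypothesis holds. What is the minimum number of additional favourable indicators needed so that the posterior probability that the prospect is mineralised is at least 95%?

4

Prior odds = 0.009/0.991 = 9/991.
Combined Bayes factor of the evidence already in hand = 2.2 × 0.6 = 1.32.
Odds after that evidence = (9/991) × 1.32 = 297/24775.
Target odds = 0.95/0.05 = 19.
Need 10ⁿ ≥ 19 ÷ (297/24775) = 470725/297.
10³ = 1000 falls short of 470725/297 but 10⁴ = 10000 reaches it, so n = 4.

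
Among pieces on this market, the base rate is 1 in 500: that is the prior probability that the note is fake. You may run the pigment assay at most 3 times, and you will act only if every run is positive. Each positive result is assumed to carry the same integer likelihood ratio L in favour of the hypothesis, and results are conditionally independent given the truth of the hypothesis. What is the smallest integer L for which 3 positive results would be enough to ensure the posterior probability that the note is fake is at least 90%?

17

Prior odds = 0.002/0.998 = 1/499.
Target odds = 0.9/0.1 = 9.
Need L³ ≥ 9 ÷ (1/499) = 4491.
16³ = 4096 < 4491 ≤ 4913 = 17³, so L = 17.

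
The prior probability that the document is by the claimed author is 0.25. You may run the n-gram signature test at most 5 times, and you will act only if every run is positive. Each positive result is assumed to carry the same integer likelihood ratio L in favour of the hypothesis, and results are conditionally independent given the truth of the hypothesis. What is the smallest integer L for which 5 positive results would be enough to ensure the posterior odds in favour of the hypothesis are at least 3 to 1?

2

Prior odds = 0.25/0.75 = 1/3.
Target odds = 3.
Need L⁵ ≥ 3 ÷ (1/3) = 9.
1⁵ = 1 < 9 ≤ 32 = 2⁵, so L = 2.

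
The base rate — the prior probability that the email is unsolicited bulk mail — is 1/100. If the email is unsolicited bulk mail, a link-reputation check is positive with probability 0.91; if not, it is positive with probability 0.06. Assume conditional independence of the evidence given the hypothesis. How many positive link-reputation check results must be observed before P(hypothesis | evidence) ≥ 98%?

4

Prior odds = 0.01/0.99 = 1/99.
Likelihood ratio of a positive = 0.91/0.06 = 91/6.
Target posterior odds = 0.98/0.02 = 49.
Require (91/6)ⁿ ≥ 49 ÷ (1/99) = 4851.
(91/6)³ = 753571/216 falls short of 4851 but (91/6)⁴ = 68574961/1296 reaches it, so n = 4.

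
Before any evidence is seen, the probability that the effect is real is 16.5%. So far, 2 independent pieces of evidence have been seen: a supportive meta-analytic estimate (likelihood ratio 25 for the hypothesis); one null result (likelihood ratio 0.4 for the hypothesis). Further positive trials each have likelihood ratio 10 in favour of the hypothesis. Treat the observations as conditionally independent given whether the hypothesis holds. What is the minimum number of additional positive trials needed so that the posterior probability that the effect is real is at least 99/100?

2

Prior odds = 0.165/0.835 = 33/167.
Combined Bayes factor of the evidence already in hand = 25 × 0.4 = 10.
Odds after that evidence = (33/167) × 10 = 330/167.
Target odds = 0.99/0.01 = 99.
Need 10ⁿ ≥ 99 ÷ (330/167) = 50.1.
10¹ = 10 falls short of 50.1 but 10² = 100 reaches it, so n = 2.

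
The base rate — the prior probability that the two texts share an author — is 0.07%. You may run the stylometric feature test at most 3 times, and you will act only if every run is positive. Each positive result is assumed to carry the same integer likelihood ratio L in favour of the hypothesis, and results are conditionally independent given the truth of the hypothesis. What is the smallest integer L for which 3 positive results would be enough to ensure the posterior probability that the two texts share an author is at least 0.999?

Prior odds = 0.0007/0.9993 = 7/9993.
Target odds = 0.999/0.001 = 999.
Need L³ ≥ 999 ÷ (7/9993) = 9983007/7.
112³ = 1404928 < 9983007/7 ≤ 1442897 = 113³, so L = 113.

113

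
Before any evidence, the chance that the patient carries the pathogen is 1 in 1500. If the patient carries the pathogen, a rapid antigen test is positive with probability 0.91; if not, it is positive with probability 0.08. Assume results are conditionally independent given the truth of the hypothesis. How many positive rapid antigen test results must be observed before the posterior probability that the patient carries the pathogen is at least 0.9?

4

Prior odds = (1/1500)/(1499/1500) = 1/1499.
Likelihood ratio of a positive = 0.91/0.08 = 11.375.
Target odds: 0.9 ÷ 0.1 = 9.
Require 11.375ⁿ ≥ 9 ÷ (1/1499) = 13491.
11.375³ = 753571/512 falls short of 13491 but 11.375⁴ = 68574961/4096 reaches it, so n = 4.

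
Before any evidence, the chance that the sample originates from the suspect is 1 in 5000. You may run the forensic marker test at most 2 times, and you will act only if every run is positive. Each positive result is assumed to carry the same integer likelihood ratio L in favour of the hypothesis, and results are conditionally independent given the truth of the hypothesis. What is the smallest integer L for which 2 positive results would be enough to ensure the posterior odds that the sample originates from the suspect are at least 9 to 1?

Prior odds = 0.0002/0.9998 = 1/4999.
Target odds = 9.
Need L² ≥ 9 ÷ (1/4999) = 44991.
212² = 44944 < 44991 ≤ 45369 = 213², so L = 213.

213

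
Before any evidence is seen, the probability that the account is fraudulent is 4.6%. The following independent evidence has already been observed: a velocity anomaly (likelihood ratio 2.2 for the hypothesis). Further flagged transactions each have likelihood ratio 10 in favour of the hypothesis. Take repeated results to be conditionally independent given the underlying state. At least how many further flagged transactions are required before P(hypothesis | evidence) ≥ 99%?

3

Prior odds = 0.046/0.954 = 23/477.
Bayes factor of the evidence already in hand = 2.2.
Odds after that evidence = (23/477) × 2.2 = 253/2385.
Target odds = 0.99/0.01 = 99.
Need 10ⁿ ≥ 99 ÷ (253/2385) = 21465/23.
10² = 100 falls short of 21465/23 but 10³ = 1000 reaches it, so n = 3.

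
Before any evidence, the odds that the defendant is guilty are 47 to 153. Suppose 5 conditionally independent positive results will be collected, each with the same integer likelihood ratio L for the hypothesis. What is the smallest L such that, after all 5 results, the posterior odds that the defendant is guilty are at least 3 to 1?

2

Prior odds = 47/153.
Target odds = 3.
Need L⁵ ≥ 3 ÷ (47/153) = 459/47.
1⁵ = 1 < 459/47 ≤ 32 = 2⁵, so L = 2.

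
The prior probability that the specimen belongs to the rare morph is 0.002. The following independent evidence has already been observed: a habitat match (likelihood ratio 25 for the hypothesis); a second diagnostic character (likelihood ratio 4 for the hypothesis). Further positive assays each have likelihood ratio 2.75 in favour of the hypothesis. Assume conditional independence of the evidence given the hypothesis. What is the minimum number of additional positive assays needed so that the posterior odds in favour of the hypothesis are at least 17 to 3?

4

Prior odds = 0.002/0.998 = 1/499.
Combined Bayes factor of the evidence already in hand = 25 × 4 = 100.
Odds after that evidence = (1/499) × 100 = 100/499.
Target odds = 17/3.
Need 2.75ⁿ ≥ 17/3 ÷ (100/499) = 8483/300.
2.75³ = 20.796875 falls short of 8483/300 but 2.75⁴ = 57.19140625 reaches it, so n = 4.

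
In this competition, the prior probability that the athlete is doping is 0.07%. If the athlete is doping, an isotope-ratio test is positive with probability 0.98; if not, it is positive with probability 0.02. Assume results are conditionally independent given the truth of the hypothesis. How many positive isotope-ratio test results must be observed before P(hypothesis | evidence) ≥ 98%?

3

Prior odds = 0.0007/0.9993 = 7/9993.
Likelihood ratio of a positive = 0.98/0.02 = 49.
Target posterior odds = 0.98/0.02 = 49.
Require 49ⁿ ≥ 49 ÷ (7/9993) = 69951.
49² = 2401 falls short of 69951 but 49³ = 117649 reaches it, so n = 3.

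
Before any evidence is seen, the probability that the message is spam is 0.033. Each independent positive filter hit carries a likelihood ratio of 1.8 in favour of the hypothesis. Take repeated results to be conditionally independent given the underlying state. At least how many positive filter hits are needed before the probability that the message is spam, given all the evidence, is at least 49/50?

13

Prior odds = 0.033/0.967 = 33/967.
Likelihood ratio per positive filter hit = 1.8.
Target odds: 0.98 ÷ 0.02 = 49.
Need (33/967) × 1.8ⁿ ≥ 49, i.e. 1.8ⁿ ≥ 47383/33.
1.8¹² ≈1156.83 falls short of 47383/33 but 1.8¹³ ≈2082.3 reaches it, so n = 13.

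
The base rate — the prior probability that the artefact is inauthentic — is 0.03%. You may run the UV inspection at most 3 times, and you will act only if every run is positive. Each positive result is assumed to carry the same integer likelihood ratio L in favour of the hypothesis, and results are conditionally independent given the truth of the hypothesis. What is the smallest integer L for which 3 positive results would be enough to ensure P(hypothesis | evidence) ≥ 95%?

Prior odds = 0.0003/0.9997 = 3/9997.
Target odds = 0.95/0.05 = 19.
Need L³ ≥ 19 ÷ (3/9997) = 189943/3.
39³ = 59319 < 189943/3 ≤ 64000 = 40³, so L = 40.

40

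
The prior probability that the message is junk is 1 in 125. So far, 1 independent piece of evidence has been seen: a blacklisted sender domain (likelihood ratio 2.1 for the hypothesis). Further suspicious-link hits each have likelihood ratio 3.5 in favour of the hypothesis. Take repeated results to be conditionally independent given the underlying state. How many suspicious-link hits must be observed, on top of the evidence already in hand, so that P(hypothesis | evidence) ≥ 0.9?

Prior odds = 0.008/0.992 = 1/124.
Bayes factor of the evidence already in hand = 2.1.
Odds after that evidence = (1/124) × 2.1 = 21/1240.
Target odds = 0.9/0.1 = 9.
Need 3.5ⁿ ≥ 9 ÷ (21/1240) = 3720/7.
3.5⁵ = 525.21875 falls short of 3720/7 but 3.5⁶ = 1838.265625 reaches it, so n = 6.

6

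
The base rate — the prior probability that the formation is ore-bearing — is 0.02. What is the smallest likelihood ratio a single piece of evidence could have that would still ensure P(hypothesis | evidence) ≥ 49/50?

Prior odds = 0.02/0.98 = 1/49.
Target odds = 0.98/0.02 = 49.
Required Bayes factor = 49 ÷ (1/49) = 2401.

2401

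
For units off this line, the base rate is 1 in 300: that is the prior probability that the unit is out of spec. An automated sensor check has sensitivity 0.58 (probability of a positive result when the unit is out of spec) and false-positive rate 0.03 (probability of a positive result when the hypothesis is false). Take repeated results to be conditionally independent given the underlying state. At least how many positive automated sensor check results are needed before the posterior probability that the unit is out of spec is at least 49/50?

4

Prior odds: (1/300) ÷ (299/300) = 1/299.
Likelihood ratio of a positive result = 0.58/0.03 = 58/3.
Target posterior odds = 0.98/0.02 = 49.
Require (58/3)ⁿ ≥ 49 ÷ (1/299) = 14651.
(58/3)³ = 195112/27 falls short of 14651 but (58/3)⁴ = 11316496/81 reaches it, so n = 4.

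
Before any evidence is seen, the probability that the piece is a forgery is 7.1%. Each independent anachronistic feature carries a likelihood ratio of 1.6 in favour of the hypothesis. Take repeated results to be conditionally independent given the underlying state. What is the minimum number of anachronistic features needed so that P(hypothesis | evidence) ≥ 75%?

8

Prior odds = 0.071/0.929 = 71/929.
Likelihood ratio per anachronistic feature = 1.6.
Target posterior odds = 0.75/0.25 = 3.
Require 1.6ⁿ ≥ 3 ÷ (71/929) = 2787/71.
1.6⁷ = 2097152/78125 falls short of 2787/71 but 1.6⁸ = 16777216/390625 reaches it, so n = 8.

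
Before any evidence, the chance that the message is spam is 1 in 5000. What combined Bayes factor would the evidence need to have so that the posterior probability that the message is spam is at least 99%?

494901

Prior odds = 0.0002/0.9998 = 1/4999.
Target odds = 0.99/0.01 = 99.
Required Bayes factor = 99 ÷ (1/4999) = 494901.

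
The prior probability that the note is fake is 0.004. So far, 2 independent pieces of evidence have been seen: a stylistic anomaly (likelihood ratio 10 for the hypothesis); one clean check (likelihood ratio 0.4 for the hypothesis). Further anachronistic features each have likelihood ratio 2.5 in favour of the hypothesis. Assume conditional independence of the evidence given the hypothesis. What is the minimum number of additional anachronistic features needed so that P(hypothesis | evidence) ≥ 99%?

10

Prior odds = 0.004/0.996 = 1/249.
Combined Bayes factor of the evidence already in hand = 10 × 0.4 = 4.
Odds after that evidence = (1/249) × 4 = 4/249.
Target odds = 0.99/0.01 = 99.
Need 2.5ⁿ ≥ 99 ÷ (4/249) = 6162.75.
2.5⁹ = 1953125/512 falls short of 6162.75 but 2.5¹⁰ = 9765625/1024 reaches it, so n = 10.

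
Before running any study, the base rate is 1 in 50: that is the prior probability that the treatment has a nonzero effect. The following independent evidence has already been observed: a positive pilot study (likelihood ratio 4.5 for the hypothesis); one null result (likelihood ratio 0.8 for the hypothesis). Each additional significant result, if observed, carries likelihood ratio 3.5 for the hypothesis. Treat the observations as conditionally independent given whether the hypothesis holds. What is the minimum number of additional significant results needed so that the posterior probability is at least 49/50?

6

Prior odds = 0.02/0.98 = 1/49.
Combined Bayes factor of the evidence already in hand = 4.5 × 0.8 = 3.6.
Odds after that evidence = (1/49) × 3.6 = 18/245.
Target odds = 0.98/0.02 = 49.
Need 3.5ⁿ ≥ 49 ÷ (18/245) = 12005/18.
3.5⁵ = 525.21875 falls short of 12005/18 but 3.5⁶ = 1838.265625 reaches it, so n = 6.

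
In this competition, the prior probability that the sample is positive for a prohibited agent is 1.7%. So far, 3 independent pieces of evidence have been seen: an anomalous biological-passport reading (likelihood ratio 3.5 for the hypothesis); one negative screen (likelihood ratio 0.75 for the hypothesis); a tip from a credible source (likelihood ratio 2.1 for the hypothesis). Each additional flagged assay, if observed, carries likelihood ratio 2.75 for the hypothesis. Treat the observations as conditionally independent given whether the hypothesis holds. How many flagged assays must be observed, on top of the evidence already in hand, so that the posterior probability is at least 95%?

Prior odds = 0.017/0.983 = 17/983.
Combined Bayes factor of the evidence already in hand = 3.5 × 0.75 × 2.1 = 5.5125.
Odds after that evidence = (17/983) × 5.5125 = 7497/78640.
Target odds = 0.95/0.05 = 19.
Need 2.75ⁿ ≥ 19 ÷ (7497/78640) = 1494160/7497.
2.75⁵ = 161051/1024 falls short of 1494160/7497 but 2.75⁶ = 1771561/4096 reaches it, so n = 6.

6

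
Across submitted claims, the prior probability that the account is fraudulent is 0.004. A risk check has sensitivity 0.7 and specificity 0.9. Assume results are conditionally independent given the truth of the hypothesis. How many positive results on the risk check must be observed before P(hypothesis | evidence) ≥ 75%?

Prior odds = 0.004/0.996 = 1/249.
False-positive rate = 1 − 0.9 = 0.1; likelihood ratio of a positive = 0.7/0.1 = 7.
Target odds: 0.75 ÷ 0.25 = 3.
Require 7ⁿ ≥ 3 ÷ (1/249) = 747.
7³ = 343 falls short of 747 but 7⁴ = 2401 reaches it, so n = 4.

4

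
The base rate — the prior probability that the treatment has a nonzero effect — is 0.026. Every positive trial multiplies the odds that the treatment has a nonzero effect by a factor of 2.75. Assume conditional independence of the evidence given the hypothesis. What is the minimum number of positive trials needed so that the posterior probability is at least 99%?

Prior odds: 0.026 ÷ 0.974 = 13/487.
Likelihood ratio per positive trial = 2.75.
Target odds: 0.99 ÷ 0.01 = 99.
Require 2.75ⁿ ≥ 99 ÷ (13/487) = 48213/13.
2.75⁸ = 214358881/65536 falls short of 48213/13 but 2.75⁹ ≈8994.86 reaches it, so n = 9.

9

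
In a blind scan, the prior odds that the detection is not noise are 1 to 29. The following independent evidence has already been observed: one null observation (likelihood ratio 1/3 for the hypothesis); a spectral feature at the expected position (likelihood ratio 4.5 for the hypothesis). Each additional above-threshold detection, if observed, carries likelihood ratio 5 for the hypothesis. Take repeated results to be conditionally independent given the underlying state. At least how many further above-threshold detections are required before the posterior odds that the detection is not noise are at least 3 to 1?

Prior odds = 1/29.
Combined Bayes factor of the evidence already in hand = (1/3) × 4.5 = 1.5.
Odds after that evidence = (1/29) × 1.5 = 3/58.
Target odds = 3.
Need 5ⁿ ≥ 3 ÷ (3/58) = 58.
5² = 25 falls short of 58 but 5³ = 125 reaches it, so n = 3.

3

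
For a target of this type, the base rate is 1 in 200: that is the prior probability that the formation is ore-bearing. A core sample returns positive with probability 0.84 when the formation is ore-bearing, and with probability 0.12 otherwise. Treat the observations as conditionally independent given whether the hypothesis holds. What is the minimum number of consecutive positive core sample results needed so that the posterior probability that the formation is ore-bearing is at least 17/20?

Prior odds = 0.005/0.995 = 1/199.
Likelihood ratio of a positive result = 0.84/0.12 = 7.
Target posterior odds = 0.85/0.15 = 17/3.
Need (1/199) × 7ⁿ ≥ 17/3, i.e. 7ⁿ ≥ 3383/3.
7³ = 343 falls short of 3383/3 but 7⁴ = 2401 reaches it, so n = 4.

4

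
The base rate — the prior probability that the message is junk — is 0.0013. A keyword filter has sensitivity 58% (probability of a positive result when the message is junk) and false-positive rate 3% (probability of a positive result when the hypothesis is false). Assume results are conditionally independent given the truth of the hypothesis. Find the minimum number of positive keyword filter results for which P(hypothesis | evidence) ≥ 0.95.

4

Prior odds: 0.0013 ÷ 0.9987 = 13/9987.
Likelihood ratio of a positive result = 0.58/0.03 = 58/3.
Target odds: 0.95 ÷ 0.05 = 19.
Need (13/9987) × (58/3)ⁿ ≥ 19, i.e. (58/3)ⁿ ≥ 189753/13.
(58/3)³ = 195112/27 falls short of 189753/13 but (58/3)⁴ = 11316496/81 reaches it, so n = 4.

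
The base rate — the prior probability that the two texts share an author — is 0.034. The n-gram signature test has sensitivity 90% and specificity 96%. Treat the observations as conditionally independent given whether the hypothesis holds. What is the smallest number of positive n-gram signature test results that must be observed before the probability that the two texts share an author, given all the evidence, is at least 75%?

Prior odds: 0.034 ÷ 0.966 = 17/483.
False-positive rate = 1 − 0.96 = 0.04; likelihood ratio of a positive = 0.9/0.04 = 22.5.
Target posterior odds = 0.75/0.25 = 3.
Require 22.5ⁿ ≥ 3 ÷ (17/483) = 1449/17.
22.5¹ = 22.5 falls short of 1449/17 but 22.5² = 506.25 reaches it, so n = 2.

2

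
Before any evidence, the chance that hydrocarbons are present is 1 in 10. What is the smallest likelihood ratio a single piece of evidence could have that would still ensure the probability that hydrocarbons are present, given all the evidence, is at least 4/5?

Prior odds = 0.1/0.9 = 1/9.
Target odds = 0.8/0.2 = 4.
Required Bayes factor = 4 ÷ (1/9) = 36.

36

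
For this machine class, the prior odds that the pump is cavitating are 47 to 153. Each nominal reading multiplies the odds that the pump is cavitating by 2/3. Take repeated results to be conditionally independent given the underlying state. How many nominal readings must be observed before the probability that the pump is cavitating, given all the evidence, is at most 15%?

2

Prior odds = 47/153.
Likelihood ratio per nominal reading = 2/3.
Target odds: 0.15 ÷ 0.85 = 3/17.
Require (2/3)ⁿ ≤ 3/17 ÷ (47/153) = 27/47.
(2/3)¹ = 2/3 is still above 27/47 but (2/3)² = 4/9 is at or below it, so n = 2.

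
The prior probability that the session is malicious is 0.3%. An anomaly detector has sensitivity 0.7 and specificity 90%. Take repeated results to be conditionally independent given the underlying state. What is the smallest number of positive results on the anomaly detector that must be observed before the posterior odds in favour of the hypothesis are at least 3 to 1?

Prior odds: 0.003 ÷ 0.997 = 3/997.
False-positive rate = 1 − 0.9 = 0.1; likelihood ratio of a positive = 0.7/0.1 = 7.
Target odds = 3.
Need (3/997) × 7ⁿ ≥ 3, i.e. 7ⁿ ≥ 997.
7³ = 343 falls short of 997 but 7⁴ = 2401 reaches it, so n = 4.

4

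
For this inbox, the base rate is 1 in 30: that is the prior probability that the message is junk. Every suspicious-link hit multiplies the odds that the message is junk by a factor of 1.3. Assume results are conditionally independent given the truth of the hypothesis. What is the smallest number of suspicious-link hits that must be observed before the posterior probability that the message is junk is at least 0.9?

Prior odds = (1/30)/(29/30) = 1/29.
Likelihood ratio per suspicious-link hit = 1.3.
Target posterior odds = 0.9/0.1 = 9.
Need (1/29) × 1.3ⁿ ≥ 9, i.e. 1.3ⁿ ≥ 261.
1.3²¹ ≈247.065 falls short of 261 but 1.3²² ≈321.184 reaches it, so n = 22.

22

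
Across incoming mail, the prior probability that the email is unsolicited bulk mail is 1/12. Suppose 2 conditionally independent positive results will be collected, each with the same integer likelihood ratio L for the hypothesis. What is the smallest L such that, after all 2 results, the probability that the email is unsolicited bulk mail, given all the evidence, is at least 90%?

10

Prior odds = (1/12)/(11/12) = 1/11.
Target odds = 0.9/0.1 = 9.
Need L² ≥ 9 ÷ (1/11) = 99.
9² = 81 < 99 ≤ 100 = 10², so L = 10.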